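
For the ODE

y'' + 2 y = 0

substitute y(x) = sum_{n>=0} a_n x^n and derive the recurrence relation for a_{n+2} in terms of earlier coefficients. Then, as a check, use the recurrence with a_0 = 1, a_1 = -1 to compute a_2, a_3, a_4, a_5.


Substitute y = sum_n a_n x^n into y'' + (const) y = 0.
y''(x) = sum_{n>=0} (n+2)(n+1) a_{n+2} x^n.
The ODE becomes sum_n [(n+2)(n+1) a_{n+2} + 2 a_n] x^n = 0.
Setting each coefficient to zero gives the recurrence:
  (n+2)(n+1) a_{n+2} + 2 a_n = 0,
  a_{n+2} = -2 / ((n+1)(n+2)) a_n.

Check with a_0 = 1, a_1 = -1 (apply the recurrence for n = 0, 1, 2, 3): a_0 = 1, a_1 = -1, a_2 = -1, a_3 = 1/3, a_4 = 1/6, a_5 = -1/30.

a_{n+2} = -2/((n+1)(n+2)) * a_n; check: a_0 = 1, a_1 = -1, a_2 = -1, a_3 = 1/3, a_4 = 1/6, a_5 = -1/30


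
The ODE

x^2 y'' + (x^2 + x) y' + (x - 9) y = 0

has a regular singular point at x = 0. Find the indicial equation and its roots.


Divide by x^2 to reach normal form y'' + P_1(x) y' + P_2(x) y = 0 with P_1(x) = 1 + 1/x and P_2(x) = 1/x - 9/x^2.
x = 0 is a singular point because the y'-coefficient 1 + 1/x has a pole at x = 0 and the y-coefficient 1/x - 9/x^2 has a pole at x = 0.
It is a regular singular point because x P_1(x) = p(x) = x + 1 and x^2 P_2(x) = q(x) = x - 9 are polynomials, hence analytic at x = 0.
p(0) = 1,  q(0) = -9.
Indicial equation: r(r-1) + p(0) r + q(0) = 0, i.e. r^2 + (p(0) - 1) r + q(0) = 0, i.e. r^2 - 9 = 0.
Discriminant: (0)^2 - 4(-9) = 36, so r = (0 ± 6)/2.
Solving: r_1 = 3, r_2 = -3.

indicial: r^2 - 9 = 0; roots r_1 = 3, r_2 = -3


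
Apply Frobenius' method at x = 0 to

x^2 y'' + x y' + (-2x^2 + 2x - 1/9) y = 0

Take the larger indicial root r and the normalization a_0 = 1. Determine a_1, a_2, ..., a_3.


Write in Frobenius form y'' + (p(x)/x) y' + (q(x)/x^2) y = 0:
  p(x) = 1,  q(x) = -2x^2 + 2x - 1/9.
Indicial equation: r(r-1) + (1) r + (-1/9) = 0 -> roots r_1 = 1/3, r_2 = -1/3.
Take r = r_1 = 1/3. Let y(x) = x^r sum_{n>=0} a_n x^n with a_0 = 1.
Substitute y = x^r sum a_n x^n and match x^{r+n}. The recurrence is
  D(n) a_n + 2 a_{n-1} - 2 a_{n-2} = 0,  where D(n) = (r+n)(r+n-1) + (1)(r+n) + (-1/9).
  a_n = [-2 a_{n-1} + 2 a_{n-2}] / D(n).
Since the indicial polynomial factors as (r - r_1)(r - r_2), D(n) = (r_1 + n - r_1)(r_1 + n - r_2) = n(n + 2/3).
Evaluating step by step (a_0 = 1):
  n = 1: D(1) = 1(1 + 2/3) = 5/3; numerator = -2(1) = -2; a_1 = (-2)/(5/3) = -6/5
  n = 2: D(2) = 2(2 + 2/3) = 16/3; numerator = -2(-6/5) + 2(1) = 22/5; a_2 = (22/5)/(16/3) = 33/40
  n = 3: D(3) = 3(3 + 2/3) = 11; numerator = -2(33/40) + 2(-6/5) = -81/20; a_3 = (-81/20)/(11) = -81/220

r = 1/3; a_0 = 1; a_1 = -6/5; a_2 = 33/40; a_3 = -81/220


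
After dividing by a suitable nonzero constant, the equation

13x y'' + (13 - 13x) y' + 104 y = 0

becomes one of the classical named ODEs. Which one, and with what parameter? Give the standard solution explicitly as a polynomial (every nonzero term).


All three coefficients share the factor 13; dividing through by 13 gives  x y'' + (1 - x) y' + 8 y = 0.
This matches the Laguerre equation x y'' + (1 - x) y' + n y = 0 with n = 8; the polynomial solution is L_8(x).
With y = sum_k a_k x^k, matching x^k gives (k+1)k a_{k+1} + (k+1) a_{k+1} - k a_k + n a_k = 0, i.e. (k+1)^2 a_{k+1} = (k - n) a_k = (k - 8) a_k. The right side vanishes at k = 8, so the series terminates at degree 8.
Standard normalization L_n(0) = 1 gives a_0 = 1. Work upward with a_{k+1} = (k - 8) a_k / (k+1)^2:
  a_1 = (0 - 8)(1) / 1^2 = -8/1 = -8
  a_2 = (1 - 8)(-8) / 2^2 = 56/4 = 14
  a_3 = (2 - 8)(14) / 3^2 = -84/9 = -28/3
  a_4 = (3 - 8)(-28/3) / 4^2 = (140/3)/16 = 35/12
  a_5 = (4 - 8)(35/12) / 5^2 = (-35/3)/25 = -7/15
  a_6 = (5 - 8)(-7/15) / 6^2 = (7/5)/36 = 7/180
  a_7 = (6 - 8)(7/180) / 7^2 = (-7/90)/49 = -1/630
  a_8 = (7 - 8)(-1/630) / 8^2 = (1/630)/64 = 1/40320
Hence L_8(x) = x^8/40320 - x^7/630 + 7 x^6/180 - 7 x^5/15 + 35 x^4/12 - 28 x^3/3 + 14 x^2 - 8 x + 1.

L_8(x); series = x^8/40320 - x^7/630 + 7 x^6/180 - 7 x^5/15 + 35 x^4/12 - 28 x^3/3 + 14 x^2 - 8 x + 1


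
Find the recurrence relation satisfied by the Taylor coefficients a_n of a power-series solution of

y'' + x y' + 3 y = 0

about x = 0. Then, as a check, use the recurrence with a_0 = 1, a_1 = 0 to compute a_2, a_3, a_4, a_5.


Substitute y = sum_n a_n x^n.
y''(x) has coefficient (n+2)(n+1) a_{n+2} at x^n;
x y'(x) has coefficient n a_n at x^n (shift);
3 y(x) has coefficient 3 a_n at x^n.
Matching x^n: (n+2)(n+1) a_{n+2} + (n + 3) a_n = 0.
Thus a_{n+2} = (-n - 3) / ((n+1)(n+2)) * a_n.

Check with a_0 = 1, a_1 = 0 (apply the recurrence for n = 0, 1, 2, 3): a_0 = 1, a_1 = 0, a_2 = -3/2, a_3 = 0, a_4 = 5/8, a_5 = 0.

a_(n+2) = (-n - 3) / ((n+1)(n+2)) * a_n; check: a_0 = 1, a_1 = 0, a_2 = -3/2, a_3 = 0, a_4 = 5/8, a_5 = 0


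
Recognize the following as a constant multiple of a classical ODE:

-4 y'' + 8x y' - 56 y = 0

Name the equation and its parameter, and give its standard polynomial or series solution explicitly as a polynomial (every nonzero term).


All three coefficients share the factor -4; dividing through by -4 gives  y'' - 2x y' + 14 y = 0.
This matches the Hermite equation y'' - 2x y' + 2n y = 0 with 2n = 14, so n = 7; the polynomial solution is H_7(x).
With y = sum_k a_k x^k, matching x^k gives (k+2)(k+1) a_{k+2} = 2(k - n) a_k = 2(k - 7) a_k. The right side vanishes at k = 7, so the series with the parity of 7 terminates at degree 7.
Standard normalization: leading coefficient of H_n is 2^n, so a_7 = 2^7 = 128. Work downward with a_k = (k+1)(k+2) a_{k+2} / (2(k - n)):
  a_5 = (6)(7)(128) / (2(5 - 7)) = 5376/(-4) = -1344
  a_3 = (4)(5)(-1344) / (2(3 - 7)) = -26880/(-8) = 3360
  a_1 = (2)(3)(3360) / (2(1 - 7)) = 20160/(-12) = -1680
Hence H_7(x) = 128 x^7 - 1344 x^5 + 3360 x^3 - 1680 x.

H_7(x); series = 128 x^7 - 1344 x^5 + 3360 x^3 - 1680 x


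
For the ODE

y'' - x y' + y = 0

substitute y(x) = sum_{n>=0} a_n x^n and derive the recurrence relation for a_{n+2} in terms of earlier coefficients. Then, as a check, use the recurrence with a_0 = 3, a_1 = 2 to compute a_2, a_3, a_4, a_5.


Substitute y = sum_n a_n x^n.
y''(x) has coefficient (n+2)(n+1) a_{n+2} at x^n;
-x y'(x) has coefficient -n a_n at x^n (shift);
y(x) has coefficient 1 a_n at x^n.
Matching x^n: (n+2)(n+1) a_{n+2} + (-n + 1) a_n = 0.
Thus a_{n+2} = (n - 1) / ((n+1)(n+2)) * a_n.

Check with a_0 = 3, a_1 = 2 (apply the recurrence for n = 0, 1, 2, 3): a_0 = 3, a_1 = 2, a_2 = -3/2, a_3 = 0, a_4 = -1/8, a_5 = 0.

a_(n+2) = (n - 1) / ((n+1)(n+2)) * a_n; check: a_0 = 3, a_1 = 2, a_2 = -3/2, a_3 = 0, a_4 = -1/8, a_5 = 0


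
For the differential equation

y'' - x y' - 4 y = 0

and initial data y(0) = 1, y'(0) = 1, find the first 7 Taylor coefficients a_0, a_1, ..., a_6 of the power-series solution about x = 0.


Ansatz: y(x) = sum_{n>=0} a_n x^n, so y'(x) = sum_{n>=1} n a_n x^(n-1) and y''(x) = sum_{n>=2} n(n-1) a_n x^(n-2).
Substitute into P(x) y'' + Q(x) y' + R(x) y = 0 with P(x) = 1, Q(x) = -x, R(x) = -4, and match powers of x.
Initial conditions: a_0 = 1, a_1 = 1.
Setting the coefficient of each power of x to zero and solving order by order (substituting the coefficients already found):
  x^0: 2 a_2 - 4 a_0 = 0  ->  2 a_2 = 4 a_0 = 4  ->  a_2 = 2
  x^1: 6 a_3 - 5 a_1 = 0  ->  6 a_3 = 5 a_1 = 5  ->  a_3 = 5/6
  x^2: 12 a_4 - 6 a_2 = 0  ->  12 a_4 = 6 a_2 = 12  ->  a_4 = 1
  x^3: 20 a_5 - 7 a_3 = 0  ->  20 a_5 = 7 a_3 = 35/6  ->  a_5 = 7/24
  x^4: 30 a_6 - 8 a_4 = 0  ->  30 a_6 = 8 a_4 = 8  ->  a_6 = 4/15
Truncated series: y(x) = 1 + x + 2 x^2 + (5/6) x^3 + x^4 + (7/24) x^5 + (4/15) x^6 + O(x^7).

a_0 = 1; a_1 = 1; a_2 = 2; a_3 = 5/6; a_4 = 1; a_5 = 7/24; a_6 = 4/15


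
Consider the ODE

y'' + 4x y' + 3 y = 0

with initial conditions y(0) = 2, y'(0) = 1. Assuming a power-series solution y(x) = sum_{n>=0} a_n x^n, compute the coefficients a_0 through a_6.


Ansatz: y(x) = sum_{n>=0} a_n x^n, so y'(x) = sum_{n>=1} n a_n x^(n-1) and y''(x) = sum_{n>=2} n(n-1) a_n x^(n-2).
Substitute into P(x) y'' + Q(x) y' + R(x) y = 0 with P(x) = 1, Q(x) = 4x, R(x) = 3, and match powers of x.
Initial conditions: a_0 = 2, a_1 = 1.
Setting the coefficient of each power of x to zero and solving order by order (substituting the coefficients already found):
  x^0: 2 a_2 + 3 a_0 = 0  ->  2 a_2 = -3 a_0 = -6  ->  a_2 = -3
  x^1: 6 a_3 + 7 a_1 = 0  ->  6 a_3 = -7 a_1 = -7  ->  a_3 = -7/6
  x^2: 12 a_4 + 11 a_2 = 0  ->  12 a_4 = -11 a_2 = 33  ->  a_4 = 11/4
  x^3: 20 a_5 + 15 a_3 = 0  ->  20 a_5 = -15 a_3 = 35/2  ->  a_5 = 7/8
  x^4: 30 a_6 + 19 a_4 = 0  ->  30 a_6 = -19 a_4 = -209/4  ->  a_6 = -209/120
Truncated series: y(x) = 2 + x - 3 x^2 - (7/6) x^3 + (11/4) x^4 + (7/8) x^5 - (209/120) x^6 + O(x^7).

a_0 = 2; a_1 = 1; a_2 = -3; a_3 = -7/6; a_4 = 11/4; a_5 = 7/8; a_6 = -209/120


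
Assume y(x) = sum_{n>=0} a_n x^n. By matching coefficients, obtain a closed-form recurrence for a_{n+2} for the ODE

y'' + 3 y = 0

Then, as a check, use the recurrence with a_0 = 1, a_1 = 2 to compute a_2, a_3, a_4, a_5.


Substitute y = sum_n a_n x^n into y'' + (const) y = 0.
y''(x) = sum_{n>=0} (n+2)(n+1) a_{n+2} x^n.
The ODE becomes sum_n [(n+2)(n+1) a_{n+2} + 3 a_n] x^n = 0.
Setting each coefficient to zero gives the recurrence:
  (n+2)(n+1) a_{n+2} + 3 a_n = 0,
  a_{n+2} = -3 / ((n+1)(n+2)) a_n.

Check with a_0 = 1, a_1 = 2 (apply the recurrence for n = 0, 1, 2, 3): a_0 = 1, a_1 = 2, a_2 = -3/2, a_3 = -1, a_4 = 3/8, a_5 = 3/20.

a_{n+2} = -3/((n+1)(n+2)) * a_n; check: a_0 = 1, a_1 = 2, a_2 = -3/2, a_3 = -1, a_4 = 3/8, a_5 = 3/20


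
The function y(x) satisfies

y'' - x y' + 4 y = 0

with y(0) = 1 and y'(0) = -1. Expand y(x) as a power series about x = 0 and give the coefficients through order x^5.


Ansatz: y(x) = sum_{n>=0} a_n x^n, so y'(x) = sum_{n>=1} n a_n x^(n-1) and y''(x) = sum_{n>=2} n(n-1) a_n x^(n-2).
Substitute into P(x) y'' + Q(x) y' + R(x) y = 0 with P(x) = 1, Q(x) = -x, R(x) = 4, and match powers of x.
Initial conditions: a_0 = 1, a_1 = -1.
Setting the coefficient of each power of x to zero and solving order by order (substituting the coefficients already found):
  x^0: 2 a_2 + 4 a_0 = 0  ->  2 a_2 = -4 a_0 = -4  ->  a_2 = -2
  x^1: 6 a_3 + 3 a_1 = 0  ->  6 a_3 = -3 a_1 = 3  ->  a_3 = 1/2
  x^2: 12 a_4 + 2 a_2 = 0  ->  12 a_4 = -2 a_2 = 4  ->  a_4 = 1/3
  x^3: 20 a_5 + a_3 = 0  ->  20 a_5 = -a_3 = -1/2  ->  a_5 = -1/40
Truncated series: y(x) = 1 - x - 2 x^2 + (1/2) x^3 + (1/3) x^4 - (1/40) x^5 + O(x^6).

a_0 = 1; a_1 = -1; a_2 = -2; a_3 = 1/2; a_4 = 1/3; a_5 = -1/40


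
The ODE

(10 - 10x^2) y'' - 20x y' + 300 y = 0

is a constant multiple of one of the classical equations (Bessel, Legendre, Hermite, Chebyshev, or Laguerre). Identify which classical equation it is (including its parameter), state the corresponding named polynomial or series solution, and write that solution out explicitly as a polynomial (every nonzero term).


All three coefficients share the factor 10; dividing through by 10 gives  (1 - x^2) y'' - 2x y' + 30 y = 0.
This matches the Legendre equation (1 - x^2) y'' - 2x y' + n(n+1) y = 0 (note the -2x y' term) with n(n+1) = 30, so n = 5; the polynomial solution is P_5(x).
With y = sum_k a_k x^k, matching x^k gives (k+2)(k+1) a_{k+2} = [k(k+1) - n(n+1)] a_k = (k - 5)(k + 6) a_k. The right side vanishes at k = 5, so the series with the parity of 5 terminates at degree 5.
Standard normalization (P_n(1) = 1): leading coefficient (2n)!/(2^n (n!)^2) = 3628800/(32*14400) = 63/8, so a_5 = 63/8. Work downward with a_k = (k+1)(k+2) a_{k+2} / ((k - 5)(k + 6)):
  a_3 = (4)(5)(63/8) / ((3 - 5)(3 + 6)) = (315/2)/(-18) = -35/4
  a_1 = (2)(3)(-35/4) / ((1 - 5)(1 + 6)) = (-105/2)/(-28) = 15/8
Hence P_5(x) = 63 x^5/8 - 35 x^3/4 + 15 x/8.

P_5(x); series = 63 x^5/8 - 35 x^3/4 + 15 x/8


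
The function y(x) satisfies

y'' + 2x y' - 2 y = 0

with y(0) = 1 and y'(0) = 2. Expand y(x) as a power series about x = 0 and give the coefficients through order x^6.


Ansatz: y(x) = sum_{n>=0} a_n x^n, so y'(x) = sum_{n>=1} n a_n x^(n-1) and y''(x) = sum_{n>=2} n(n-1) a_n x^(n-2).
Substitute into P(x) y'' + Q(x) y' + R(x) y = 0 with P(x) = 1, Q(x) = 2x, R(x) = -2, and match powers of x.
Initial conditions: a_0 = 1, a_1 = 2.
Setting the coefficient of each power of x to zero and solving order by order (substituting the coefficients already found):
  x^0: 2 a_2 - 2 a_0 = 0  ->  2 a_2 = 2 a_0 = 2  ->  a_2 = 1
  x^1: 6 a_3 = 0  ->  a_3 = 0
  x^2: 12 a_4 + 2 a_2 = 0  ->  12 a_4 = -2 a_2 = -2  ->  a_4 = -1/6
  x^3: 20 a_5 + 4 a_3 = 0  ->  20 a_5 = -4 a_3 = 0  ->  a_5 = 0
  x^4: 30 a_6 + 6 a_4 = 0  ->  30 a_6 = -6 a_4 = 1  ->  a_6 = 1/30
Truncated series: y(x) = 1 + 2 x + x^2 - (1/6) x^4 + (1/30) x^6 + O(x^7).

a_0 = 1; a_1 = 2; a_2 = 1; a_3 = 0; a_4 = -1/6; a_5 = 0; a_6 = 1/30


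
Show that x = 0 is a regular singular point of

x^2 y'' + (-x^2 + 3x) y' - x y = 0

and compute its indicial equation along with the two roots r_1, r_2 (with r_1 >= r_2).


Divide by x^2 to reach normal form y'' + P_1(x) y' + P_2(x) y = 0 with P_1(x) = -1 + 3/x and P_2(x) = -1/x.
x = 0 is a singular point because the y'-coefficient -1 + 3/x has a pole at x = 0 and the y-coefficient -1/x has a pole at x = 0.
It is a regular singular point because x P_1(x) = p(x) = 3 - x and x^2 P_2(x) = q(x) = -x are polynomials, hence analytic at x = 0.
p(0) = 3,  q(0) = 0.
Indicial equation: r(r-1) + p(0) r + q(0) = 0, i.e. r^2 + (p(0) - 1) r + q(0) = 0, i.e. r^2 + 2 r = 0.
Discriminant: (2)^2 - 4(0) = 4, so r = (-2 ± 2)/2.
Solving: r_1 = 0, r_2 = -2.

indicial: r^2 + 2 r = 0; roots r_1 = 0, r_2 = -2


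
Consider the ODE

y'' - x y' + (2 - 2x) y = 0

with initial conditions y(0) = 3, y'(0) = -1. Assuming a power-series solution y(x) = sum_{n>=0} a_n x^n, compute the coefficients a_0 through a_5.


Ansatz: y(x) = sum_{n>=0} a_n x^n, so y'(x) = sum_{n>=1} n a_n x^(n-1) and y''(x) = sum_{n>=2} n(n-1) a_n x^(n-2).
Substitute into P(x) y'' + Q(x) y' + R(x) y = 0 with P(x) = 1, Q(x) = -x, R(x) = 2 - 2x, and match powers of x.
Initial conditions: a_0 = 3, a_1 = -1.
Setting the coefficient of each power of x to zero and solving order by order (substituting the coefficients already found):
  x^0: 2 a_2 + 2 a_0 = 0  ->  2 a_2 = -2 a_0 = -6  ->  a_2 = -3
  x^1: 6 a_3 + a_1 - 2 a_0 = 0  ->  6 a_3 = -a_1 + 2 a_0 = 7  ->  a_3 = 7/6
  x^2: 12 a_4 - 2 a_1 = 0  ->  12 a_4 = 2 a_1 = -2  ->  a_4 = -1/6
  x^3: 20 a_5 - a_3 - 2 a_2 = 0  ->  20 a_5 = a_3 + 2 a_2 = -29/6  ->  a_5 = -29/120
Truncated series: y(x) = 3 - x - 3 x^2 + (7/6) x^3 - (1/6) x^4 - (29/120) x^5 + O(x^6).

a_0 = 3; a_1 = -1; a_2 = -3; a_3 = 7/6; a_4 = -1/6; a_5 = -29/120


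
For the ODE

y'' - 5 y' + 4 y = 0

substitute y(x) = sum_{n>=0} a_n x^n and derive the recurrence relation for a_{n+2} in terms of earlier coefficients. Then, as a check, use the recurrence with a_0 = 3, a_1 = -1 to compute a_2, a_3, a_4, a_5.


Substitute y = sum_n a_n x^n.
y''(x) has coefficient (n+2)(n+1) a_{n+2} at x^n;
-5 y'(x) has coefficient -5 (n+1) a_{n+1} at x^n;
4 y(x) has coefficient 4 a_n at x^n.
Matching x^n: (n+2)(n+1) a_{n+2} - 5 (n+1) a_{n+1} + 4 a_n = 0.
Thus a_{n+2} = [5 (n+1) a_{n+1} - 4 a_n] / ((n+1)(n+2)).

Check with a_0 = 3, a_1 = -1 (apply the recurrence for n = 0, 1, 2, 3): a_0 = 3, a_1 = -1, a_2 = -17/2, a_3 = -27/2, a_4 = -337/24, a_5 = -1361/120.

a_(n+2) = [5 (n+1) a_(n+1) - 4 a_n] / ((n+1)(n+2)); check: a_0 = 3, a_1 = -1, a_2 = -17/2, a_3 = -27/2, a_4 = -337/24, a_5 = -1361/120


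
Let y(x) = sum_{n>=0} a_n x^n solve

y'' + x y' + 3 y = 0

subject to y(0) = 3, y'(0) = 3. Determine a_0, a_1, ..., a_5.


Ansatz: y(x) = sum_{n>=0} a_n x^n, so y'(x) = sum_{n>=1} n a_n x^(n-1) and y''(x) = sum_{n>=2} n(n-1) a_n x^(n-2).
Substitute into P(x) y'' + Q(x) y' + R(x) y = 0 with P(x) = 1, Q(x) = x, R(x) = 3, and match powers of x.
Initial conditions: a_0 = 3, a_1 = 3.
Setting the coefficient of each power of x to zero and solving order by order (substituting the coefficients already found):
  x^0: 2 a_2 + 3 a_0 = 0  ->  2 a_2 = -3 a_0 = -9  ->  a_2 = -9/2
  x^1: 6 a_3 + 4 a_1 = 0  ->  6 a_3 = -4 a_1 = -12  ->  a_3 = -2
  x^2: 12 a_4 + 5 a_2 = 0  ->  12 a_4 = -5 a_2 = 45/2  ->  a_4 = 15/8
  x^3: 20 a_5 + 6 a_3 = 0  ->  20 a_5 = -6 a_3 = 12  ->  a_5 = 3/5
Truncated series: y(x) = 3 + 3 x - (9/2) x^2 - 2 x^3 + (15/8) x^4 + (3/5) x^5 + O(x^6).

a_0 = 3; a_1 = 3; a_2 = -9/2; a_3 = -2; a_4 = 15/8; a_5 = 3/5


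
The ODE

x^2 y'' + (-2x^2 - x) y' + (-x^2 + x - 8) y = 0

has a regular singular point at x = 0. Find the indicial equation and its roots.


Divide by x^2 to reach normal form y'' + P_1(x) y' + P_2(x) y = 0 with P_1(x) = -2 - 1/x and P_2(x) = -1 + 1/x - 8/x^2.
x = 0 is a singular point because the y'-coefficient -2 - 1/x has a pole at x = 0 and the y-coefficient -1 + 1/x - 8/x^2 has a pole at x = 0.
It is a regular singular point because x P_1(x) = p(x) = -2x - 1 and x^2 P_2(x) = q(x) = -x^2 + x - 8 are polynomials, hence analytic at x = 0.
p(0) = -1,  q(0) = -8.
Indicial equation: r(r-1) + p(0) r + q(0) = 0, i.e. r^2 + (p(0) - 1) r + q(0) = 0, i.e. r^2 - 2 r - 8 = 0.
Discriminant: (-2)^2 - 4(-8) = 36, so r = (2 ± 6)/2.
Solving: r_1 = 4, r_2 = -2.

indicial: r^2 - 2 r - 8 = 0; roots r_1 = 4, r_2 = -2


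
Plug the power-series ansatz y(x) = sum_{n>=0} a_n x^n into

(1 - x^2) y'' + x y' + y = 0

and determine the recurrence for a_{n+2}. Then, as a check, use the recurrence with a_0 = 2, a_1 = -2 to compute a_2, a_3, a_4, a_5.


Substitute y = sum_n a_n x^n.
(1 - 1 x^2) y'' contributes (n+2)(n+1) a_{n+2} - n(n-1) a_n at x^n.
x y'(x) contributes n a_n at x^n.
y(x) contributes 1 a_n at x^n.
Matching x^n: (n+2)(n+1) a_{n+2} + (-n(n-1) + n + 1) a_n = 0.
Thus a_{n+2} = (n(n-1) - n - 1) / ((n+1)(n+2)) * a_n.

Check with a_0 = 2, a_1 = -2 (apply the recurrence for n = 0, 1, 2, 3): a_0 = 2, a_1 = -2, a_2 = -1, a_3 = 2/3, a_4 = 1/12, a_5 = 1/15.

a_(n+2) = (n(n-1) - n - 1) / ((n+1)(n+2)) * a_n; check: a_0 = 2, a_1 = -2, a_2 = -1, a_3 = 2/3, a_4 = 1/12, a_5 = 1/15


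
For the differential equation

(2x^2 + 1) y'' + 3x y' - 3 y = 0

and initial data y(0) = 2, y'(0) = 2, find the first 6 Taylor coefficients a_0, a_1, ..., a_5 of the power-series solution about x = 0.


Ansatz: y(x) = sum_{n>=0} a_n x^n, so y'(x) = sum_{n>=1} n a_n x^(n-1) and y''(x) = sum_{n>=2} n(n-1) a_n x^(n-2).
Substitute into P(x) y'' + Q(x) y' + R(x) y = 0 with P(x) = 2x^2 + 1, Q(x) = 3x, R(x) = -3, and match powers of x.
Initial conditions: a_0 = 2, a_1 = 2.
Setting the coefficient of each power of x to zero and solving order by order (substituting the coefficients already found):
  x^0: 2 a_2 - 3 a_0 = 0  ->  2 a_2 = 3 a_0 = 6  ->  a_2 = 3
  x^1: 6 a_3 = 0  ->  a_3 = 0
  x^2: 12 a_4 + 7 a_2 = 0  ->  12 a_4 = -7 a_2 = -21  ->  a_4 = -7/4
  x^3: 20 a_5 + 18 a_3 = 0  ->  20 a_5 = -18 a_3 = 0  ->  a_5 = 0
Truncated series: y(x) = 2 + 2 x + 3 x^2 - (7/4) x^4 + O(x^6).

a_0 = 2; a_1 = 2; a_2 = 3; a_3 = 0; a_4 = -7/4; a_5 = 0


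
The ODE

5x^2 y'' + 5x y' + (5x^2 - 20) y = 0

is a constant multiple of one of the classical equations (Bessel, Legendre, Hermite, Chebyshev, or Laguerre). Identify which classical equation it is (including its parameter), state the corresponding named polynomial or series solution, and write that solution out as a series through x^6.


All three coefficients share the factor 5; dividing through by 5 gives  x^2 y'' + x y' + (x^2 - 4) y = 0.
This matches the Bessel equation x^2 y'' + x y' + (x^2 - nu^2) y = 0 with nu^2 = 4, so nu = 2; the solution bounded at x = 0 is J_2(x).
Frobenius at x = 0: indicial roots ±nu; for r = nu the recurrence k(k + 2nu) c_k = -c_{k-2} gives the standard series J_nu(x) = sum_{k>=0} (-1)^k / (k! (k+nu)!) (x/2)^(2k+nu). Evaluate the first 3 terms:
  k = 0: (-1)^0 / (0! * 2! * 2^2) x^2 = 1/(1*2*4) x^2 = (1/8) x^2
  k = 1: (-1)^1 / (1! * 3! * 2^4) x^4 = -1/(1*6*16) x^4 = (-1/96) x^4
  k = 2: (-1)^2 / (2! * 4! * 2^6) x^6 = 1/(2*24*64) x^6 = (1/3072) x^6
Hence J_2(x) = x^6/3072 - x^4/96 + x^2/8 + ....

J_2(x); series = x^6/3072 - x^4/96 + x^2/8


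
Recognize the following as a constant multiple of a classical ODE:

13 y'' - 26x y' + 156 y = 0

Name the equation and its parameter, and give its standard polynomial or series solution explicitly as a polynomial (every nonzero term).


All three coefficients share the factor 13; dividing through by 13 gives  y'' - 2x y' + 12 y = 0.
This matches the Hermite equation y'' - 2x y' + 2n y = 0 with 2n = 12, so n = 6; the polynomial solution is H_6(x).
With y = sum_k a_k x^k, matching x^k gives (k+2)(k+1) a_{k+2} = 2(k - n) a_k = 2(k - 6) a_k. The right side vanishes at k = 6, so the series with the parity of 6 terminates at degree 6.
Standard normalization: leading coefficient of H_n is 2^n, so a_6 = 2^6 = 64. Work downward with a_k = (k+1)(k+2) a_{k+2} / (2(k - n)):
  a_4 = (5)(6)(64) / (2(4 - 6)) = 1920/(-4) = -480
  a_2 = (3)(4)(-480) / (2(2 - 6)) = -5760/(-8) = 720
  a_0 = (1)(2)(720) / (2(0 - 6)) = 1440/(-12) = -120
Hence H_6(x) = 64 x^6 - 480 x^4 + 720 x^2 - 120.

H_6(x); series = 64 x^6 - 480 x^4 + 720 x^2 - 120


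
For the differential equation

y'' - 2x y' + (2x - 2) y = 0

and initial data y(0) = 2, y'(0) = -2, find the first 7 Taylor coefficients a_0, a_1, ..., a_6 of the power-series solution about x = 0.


Ansatz: y(x) = sum_{n>=0} a_n x^n, so y'(x) = sum_{n>=1} n a_n x^(n-1) and y''(x) = sum_{n>=2} n(n-1) a_n x^(n-2).
Substitute into P(x) y'' + Q(x) y' + R(x) y = 0 with P(x) = 1, Q(x) = -2x, R(x) = 2x - 2, and match powers of x.
Initial conditions: a_0 = 2, a_1 = -2.
Setting the coefficient of each power of x to zero and solving order by order (substituting the coefficients already found):
  x^0: 2 a_2 - 2 a_0 = 0  ->  2 a_2 = 2 a_0 = 4  ->  a_2 = 2
  x^1: 6 a_3 - 4 a_1 + 2 a_0 = 0  ->  6 a_3 = 4 a_1 - 2 a_0 = -12  ->  a_3 = -2
  x^2: 12 a_4 - 6 a_2 + 2 a_1 = 0  ->  12 a_4 = 6 a_2 - 2 a_1 = 16  ->  a_4 = 4/3
  x^3: 20 a_5 - 8 a_3 + 2 a_2 = 0  ->  20 a_5 = 8 a_3 - 2 a_2 = -20  ->  a_5 = -1
  x^4: 30 a_6 - 10 a_4 + 2 a_3 = 0  ->  30 a_6 = 10 a_4 - 2 a_3 = 52/3  ->  a_6 = 26/45
Truncated series: y(x) = 2 - 2 x + 2 x^2 - 2 x^3 + (4/3) x^4 - x^5 + (26/45) x^6 + O(x^7).

a_0 = 2; a_1 = -2; a_2 = 2; a_3 = -2; a_4 = 4/3; a_5 = -1; a_6 = 26/45


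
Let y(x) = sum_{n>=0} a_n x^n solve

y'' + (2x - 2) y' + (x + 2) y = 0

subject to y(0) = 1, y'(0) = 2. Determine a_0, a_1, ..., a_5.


Ansatz: y(x) = sum_{n>=0} a_n x^n, so y'(x) = sum_{n>=1} n a_n x^(n-1) and y''(x) = sum_{n>=2} n(n-1) a_n x^(n-2).
Substitute into P(x) y'' + Q(x) y' + R(x) y = 0 with P(x) = 1, Q(x) = 2x - 2, R(x) = x + 2, and match powers of x.
Initial conditions: a_0 = 1, a_1 = 2.
Setting the coefficient of each power of x to zero and solving order by order (substituting the coefficients already found):
  x^0: 2 a_2 - 2 a_1 + 2 a_0 = 0  ->  2 a_2 = 2 a_1 - 2 a_0 = 2  ->  a_2 = 1
  x^1: 6 a_3 - 4 a_2 + 4 a_1 + a_0 = 0  ->  6 a_3 = 4 a_2 - 4 a_1 - a_0 = -5  ->  a_3 = -5/6
  x^2: 12 a_4 - 6 a_3 + 6 a_2 + a_1 = 0  ->  12 a_4 = 6 a_3 - 6 a_2 - a_1 = -13  ->  a_4 = -13/12
  x^3: 20 a_5 - 8 a_4 + 8 a_3 + a_2 = 0  ->  20 a_5 = 8 a_4 - 8 a_3 - a_2 = -3  ->  a_5 = -3/20
Truncated series: y(x) = 1 + 2 x + x^2 - (5/6) x^3 - (13/12) x^4 - (3/20) x^5 + O(x^6).

a_0 = 1; a_1 = 2; a_2 = 1; a_3 = -5/6; a_4 = -13/12; a_5 = -3/20


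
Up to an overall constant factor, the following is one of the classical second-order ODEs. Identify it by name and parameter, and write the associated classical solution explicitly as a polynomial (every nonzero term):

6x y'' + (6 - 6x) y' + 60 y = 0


All three coefficients share the factor 6; dividing through by 6 gives  x y'' + (1 - x) y' + 10 y = 0.
This matches the Laguerre equation x y'' + (1 - x) y' + n y = 0 with n = 10; the polynomial solution is L_10(x).
With y = sum_k a_k x^k, matching x^k gives (k+1)k a_{k+1} + (k+1) a_{k+1} - k a_k + n a_k = 0, i.e. (k+1)^2 a_{k+1} = (k - n) a_k = (k - 10) a_k. The right side vanishes at k = 10, so the series terminates at degree 10.
Standard normalization L_n(0) = 1 gives a_0 = 1. Work upward with a_{k+1} = (k - 10) a_k / (k+1)^2:
  a_1 = (0 - 10)(1) / 1^2 = -10/1 = -10
  a_2 = (1 - 10)(-10) / 2^2 = 90/4 = 45/2
  a_3 = (2 - 10)(45/2) / 3^2 = -180/9 = -20
  a_4 = (3 - 10)(-20) / 4^2 = 140/16 = 35/4
  a_5 = (4 - 10)(35/4) / 5^2 = (-105/2)/25 = -21/10
  a_6 = (5 - 10)(-21/10) / 6^2 = (21/2)/36 = 7/24
  a_7 = (6 - 10)(7/24) / 7^2 = (-7/6)/49 = -1/42
  a_8 = (7 - 10)(-1/42) / 8^2 = (1/14)/64 = 1/896
  a_9 = (8 - 10)(1/896) / 9^2 = (-1/448)/81 = -1/36288
  a_10 = (9 - 10)(-1/36288) / 10^2 = (1/36288)/100 = 1/3628800
Hence L_10(x) = x^10/3628800 - x^9/36288 + x^8/896 - x^7/42 + 7 x^6/24 - 21 x^5/10 + 35 x^4/4 - 20 x^3 + 45 x^2/2 - 10 x + 1.

L_10(x); series = x^10/3628800 - x^9/36288 + x^8/896 - x^7/42 + 7 x^6/24 - 21 x^5/10 + 35 x^4/4 - 20 x^3 + 45 x^2/2 - 10 x + 1


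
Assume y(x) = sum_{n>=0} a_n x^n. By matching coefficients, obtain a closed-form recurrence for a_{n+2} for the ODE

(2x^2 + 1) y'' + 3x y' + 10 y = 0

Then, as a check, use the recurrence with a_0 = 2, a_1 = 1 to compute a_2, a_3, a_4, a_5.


Substitute y = sum_n a_n x^n.
(1 + 2 x^2) y'' contributes (n+2)(n+1) a_{n+2} + 2 n(n-1) a_n at x^n.
3 x y'(x) contributes 3 n a_n at x^n.
10 y(x) contributes 10 a_n at x^n.
Matching x^n: (n+2)(n+1) a_{n+2} + (2 n(n-1) + 3 n + 10) a_n = 0.
Thus a_{n+2} = (-2 n(n-1) - 3 n - 10) / ((n+1)(n+2)) * a_n.

Check with a_0 = 2, a_1 = 1 (apply the recurrence for n = 0, 1, 2, 3): a_0 = 2, a_1 = 1, a_2 = -10, a_3 = -13/6, a_4 = 50/3, a_5 = 403/120.

a_(n+2) = (-2 n(n-1) - 3 n - 10) / ((n+1)(n+2)) * a_n; check: a_0 = 2, a_1 = 1, a_2 = -10, a_3 = -13/6, a_4 = 50/3, a_5 = 403/120


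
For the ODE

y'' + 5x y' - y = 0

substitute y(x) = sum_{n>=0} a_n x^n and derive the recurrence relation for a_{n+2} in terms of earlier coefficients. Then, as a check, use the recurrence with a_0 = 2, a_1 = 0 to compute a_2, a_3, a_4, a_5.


Substitute y = sum_n a_n x^n.
y''(x) has coefficient (n+2)(n+1) a_{n+2} at x^n;
5 x y'(x) has coefficient 5 n a_n at x^n (shift);
-y(x) has coefficient -1 a_n at x^n.
Matching x^n: (n+2)(n+1) a_{n+2} + (5n - 1) a_n = 0.
Thus a_{n+2} = (-5n + 1) / ((n+1)(n+2)) * a_n.

Check with a_0 = 2, a_1 = 0 (apply the recurrence for n = 0, 1, 2, 3): a_0 = 2, a_1 = 0, a_2 = 1, a_3 = 0, a_4 = -3/4, a_5 = 0.

a_(n+2) = (-5n + 1) / ((n+1)(n+2)) * a_n; check: a_0 = 2, a_1 = 0, a_2 = 1, a_3 = 0, a_4 = -3/4, a_5 = 0


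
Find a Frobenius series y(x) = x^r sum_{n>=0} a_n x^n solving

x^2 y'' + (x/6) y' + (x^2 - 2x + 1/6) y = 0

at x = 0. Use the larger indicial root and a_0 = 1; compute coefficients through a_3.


Write in Frobenius form y'' + (p(x)/x) y' + (q(x)/x^2) y = 0:
  p(x) = 1/6,  q(x) = x^2 - 2x + 1/6.
Indicial equation: r(r-1) + (1/6) r + (1/6) = 0 -> roots r_1 = 1/2, r_2 = 1/3.
Take r = r_1 = 1/2. Let y(x) = x^r sum_{n>=0} a_n x^n with a_0 = 1.
Substitute y = x^r sum a_n x^n and match x^{r+n}. The recurrence is
  D(n) a_n - 2 a_{n-1} + 1 a_{n-2} = 0,  where D(n) = (r+n)(r+n-1) + (1/6)(r+n) + (1/6).
  a_n = [2 a_{n-1} - 1 a_{n-2}] / D(n).
Since the indicial polynomial factors as (r - r_1)(r - r_2), D(n) = (r_1 + n - r_1)(r_1 + n - r_2) = n(n + 1/6).
Evaluating step by step (a_0 = 1):
  n = 1: D(1) = 1(1 + 1/6) = 7/6; numerator = 2(1) = 2; a_1 = (2)/(7/6) = 12/7
  n = 2: D(2) = 2(2 + 1/6) = 13/3; numerator = 2(12/7) - 1(1) = 17/7; a_2 = (17/7)/(13/3) = 51/91
  n = 3: D(3) = 3(3 + 1/6) = 19/2; numerator = 2(51/91) - 1(12/7) = -54/91; a_3 = (-54/91)/(19/2) = -108/1729

r = 1/2; a_0 = 1; a_1 = 12/7; a_2 = 51/91; a_3 = -108/1729


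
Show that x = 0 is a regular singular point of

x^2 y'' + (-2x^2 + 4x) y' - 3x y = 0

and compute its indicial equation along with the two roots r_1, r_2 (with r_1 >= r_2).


Divide by x^2 to reach normal form y'' + P_1(x) y' + P_2(x) y = 0 with P_1(x) = -2 + 4/x and P_2(x) = -3/x.
x = 0 is a singular point because the y'-coefficient -2 + 4/x has a pole at x = 0 and the y-coefficient -3/x has a pole at x = 0.
It is a regular singular point because x P_1(x) = p(x) = 4 - 2x and x^2 P_2(x) = q(x) = -3x are polynomials, hence analytic at x = 0.
p(0) = 4,  q(0) = 0.
Indicial equation: r(r-1) + p(0) r + q(0) = 0, i.e. r^2 + (p(0) - 1) r + q(0) = 0, i.e. r^2 + 3 r = 0.
Discriminant: (3)^2 - 4(0) = 9, so r = (-3 ± 3)/2.
Solving: r_1 = 0, r_2 = -3.

indicial: r^2 + 3 r = 0; roots r_1 = 0, r_2 = -3


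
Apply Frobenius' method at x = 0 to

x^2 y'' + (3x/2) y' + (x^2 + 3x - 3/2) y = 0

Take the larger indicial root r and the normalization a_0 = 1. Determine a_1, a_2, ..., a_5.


Write in Frobenius form y'' + (p(x)/x) y' + (q(x)/x^2) y = 0:
  p(x) = 3/2,  q(x) = x^2 + 3x - 3/2.
Indicial equation: r(r-1) + (3/2) r + (-3/2) = 0 -> roots r_1 = 1, r_2 = -3/2.
Take r = r_1 = 1. Let y(x) = x^r sum_{n>=0} a_n x^n with a_0 = 1.
Substitute y = x^r sum a_n x^n and match x^{r+n}. The recurrence is
  D(n) a_n + 3 a_{n-1} + 1 a_{n-2} = 0,  where D(n) = (r+n)(r+n-1) + (3/2)(r+n) + (-3/2).
  a_n = [-3 a_{n-1} - 1 a_{n-2}] / D(n).
Since the indicial polynomial factors as (r - r_1)(r - r_2), D(n) = (r_1 + n - r_1)(r_1 + n - r_2) = n(n + 5/2).
Evaluating step by step (a_0 = 1):
  n = 1: D(1) = 1(1 + 5/2) = 7/2; numerator = -3(1) = -3; a_1 = (-3)/(7/2) = -6/7
  n = 2: D(2) = 2(2 + 5/2) = 9; numerator = -3(-6/7) - 1(1) = 11/7; a_2 = (11/7)/(9) = 11/63
  n = 3: D(3) = 3(3 + 5/2) = 33/2; numerator = -3(11/63) - 1(-6/7) = 1/3; a_3 = (1/3)/(33/2) = 2/99
  n = 4: D(4) = 4(4 + 5/2) = 26; numerator = -3(2/99) - 1(11/63) = -163/693; a_4 = (-163/693)/(26) = -163/18018
  n = 5: D(5) = 5(5 + 5/2) = 75/2; numerator = -3(-163/18018) - 1(2/99) = 125/18018; a_5 = (125/18018)/(75/2) = 5/27027

r = 1; a_0 = 1; a_1 = -6/7; a_2 = 11/63; a_3 = 2/99; a_4 = -163/18018; a_5 = 5/27027


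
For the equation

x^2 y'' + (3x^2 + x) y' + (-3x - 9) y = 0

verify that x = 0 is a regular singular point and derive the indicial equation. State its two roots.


Divide by x^2 to reach normal form y'' + P_1(x) y' + P_2(x) y = 0 with P_1(x) = 3 + 1/x and P_2(x) = -3/x - 9/x^2.
x = 0 is a singular point because the y'-coefficient 3 + 1/x has a pole at x = 0 and the y-coefficient -3/x - 9/x^2 has a pole at x = 0.
It is a regular singular point because x P_1(x) = p(x) = 3x + 1 and x^2 P_2(x) = q(x) = -3x - 9 are polynomials, hence analytic at x = 0.
p(0) = 1,  q(0) = -9.
Indicial equation: r(r-1) + p(0) r + q(0) = 0, i.e. r^2 + (p(0) - 1) r + q(0) = 0, i.e. r^2 - 9 = 0.
Discriminant: (0)^2 - 4(-9) = 36, so r = (0 ± 6)/2.
Solving: r_1 = 3, r_2 = -3.

indicial: r^2 - 9 = 0; roots r_1 = 3, r_2 = -3


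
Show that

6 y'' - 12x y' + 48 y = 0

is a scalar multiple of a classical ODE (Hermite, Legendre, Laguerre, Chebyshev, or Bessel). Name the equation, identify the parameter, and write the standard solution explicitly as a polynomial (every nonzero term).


All three coefficients share the factor 6; dividing through by 6 gives  y'' - 2x y' + 8 y = 0.
This matches the Hermite equation y'' - 2x y' + 2n y = 0 with 2n = 8, so n = 4; the polynomial solution is H_4(x).
With y = sum_k a_k x^k, matching x^k gives (k+2)(k+1) a_{k+2} = 2(k - n) a_k = 2(k - 4) a_k. The right side vanishes at k = 4, so the series with the parity of 4 terminates at degree 4.
Standard normalization: leading coefficient of H_n is 2^n, so a_4 = 2^4 = 16. Work downward with a_k = (k+1)(k+2) a_{k+2} / (2(k - n)):
  a_2 = (3)(4)(16) / (2(2 - 4)) = 192/(-4) = -48
  a_0 = (1)(2)(-48) / (2(0 - 4)) = -96/(-8) = 12
Hence H_4(x) = 16 x^4 - 48 x^2 + 12.

H_4(x); series = 16 x^4 - 48 x^2 + 12


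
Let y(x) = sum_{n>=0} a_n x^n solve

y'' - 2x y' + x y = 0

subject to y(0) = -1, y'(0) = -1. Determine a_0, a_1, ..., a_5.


Ansatz: y(x) = sum_{n>=0} a_n x^n, so y'(x) = sum_{n>=1} n a_n x^(n-1) and y''(x) = sum_{n>=2} n(n-1) a_n x^(n-2).
Substitute into P(x) y'' + Q(x) y' + R(x) y = 0 with P(x) = 1, Q(x) = -2x, R(x) = x, and match powers of x.
Initial conditions: a_0 = -1, a_1 = -1.
Setting the coefficient of each power of x to zero and solving order by order (substituting the coefficients already found):
  x^0: 2 a_2 = 0  ->  a_2 = 0
  x^1: 6 a_3 - 2 a_1 + a_0 = 0  ->  6 a_3 = 2 a_1 - a_0 = -1  ->  a_3 = -1/6
  x^2: 12 a_4 - 4 a_2 + a_1 = 0  ->  12 a_4 = 4 a_2 - a_1 = 1  ->  a_4 = 1/12
  x^3: 20 a_5 - 6 a_3 + a_2 = 0  ->  20 a_5 = 6 a_3 - a_2 = -1  ->  a_5 = -1/20
Truncated series: y(x) = -1 - x - (1/6) x^3 + (1/12) x^4 - (1/20) x^5 + O(x^6).

a_0 = -1; a_1 = -1; a_2 = 0; a_3 = -1/6; a_4 = 1/12; a_5 = -1/20


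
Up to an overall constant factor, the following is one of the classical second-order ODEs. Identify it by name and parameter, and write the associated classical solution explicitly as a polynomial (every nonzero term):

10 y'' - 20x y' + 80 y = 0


All three coefficients share the factor 10; dividing through by 10 gives  y'' - 2x y' + 8 y = 0.
This matches the Hermite equation y'' - 2x y' + 2n y = 0 with 2n = 8, so n = 4; the polynomial solution is H_4(x).
With y = sum_k a_k x^k, matching x^k gives (k+2)(k+1) a_{k+2} = 2(k - n) a_k = 2(k - 4) a_k. The right side vanishes at k = 4, so the series with the parity of 4 terminates at degree 4.
Standard normalization: leading coefficient of H_n is 2^n, so a_4 = 2^4 = 16. Work downward with a_k = (k+1)(k+2) a_{k+2} / (2(k - n)):
  a_2 = (3)(4)(16) / (2(2 - 4)) = 192/(-4) = -48
  a_0 = (1)(2)(-48) / (2(0 - 4)) = -96/(-8) = 12
Hence H_4(x) = 16 x^4 - 48 x^2 + 12.

H_4(x); series = 16 x^4 - 48 x^2 + 12


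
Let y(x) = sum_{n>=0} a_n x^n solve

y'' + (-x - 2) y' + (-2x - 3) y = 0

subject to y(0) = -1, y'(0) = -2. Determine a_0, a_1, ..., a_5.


Ansatz: y(x) = sum_{n>=0} a_n x^n, so y'(x) = sum_{n>=1} n a_n x^(n-1) and y''(x) = sum_{n>=2} n(n-1) a_n x^(n-2).
Substitute into P(x) y'' + Q(x) y' + R(x) y = 0 with P(x) = 1, Q(x) = -x - 2, R(x) = -2x - 3, and match powers of x.
Initial conditions: a_0 = -1, a_1 = -2.
Setting the coefficient of each power of x to zero and solving order by order (substituting the coefficients already found):
  x^0: 2 a_2 - 2 a_1 - 3 a_0 = 0  ->  2 a_2 = 2 a_1 + 3 a_0 = -7  ->  a_2 = -7/2
  x^1: 6 a_3 - 4 a_2 - 4 a_1 - 2 a_0 = 0  ->  6 a_3 = 4 a_2 + 4 a_1 + 2 a_0 = -24  ->  a_3 = -4
  x^2: 12 a_4 - 6 a_3 - 5 a_2 - 2 a_1 = 0  ->  12 a_4 = 6 a_3 + 5 a_2 + 2 a_1 = -91/2  ->  a_4 = -91/24
  x^3: 20 a_5 - 8 a_4 - 6 a_3 - 2 a_2 = 0  ->  20 a_5 = 8 a_4 + 6 a_3 + 2 a_2 = -184/3  ->  a_5 = -46/15
Truncated series: y(x) = -1 - 2 x - (7/2) x^2 - 4 x^3 - (91/24) x^4 - (46/15) x^5 + O(x^6).

a_0 = -1; a_1 = -2; a_2 = -7/2; a_3 = -4; a_4 = -91/24; a_5 = -46/15


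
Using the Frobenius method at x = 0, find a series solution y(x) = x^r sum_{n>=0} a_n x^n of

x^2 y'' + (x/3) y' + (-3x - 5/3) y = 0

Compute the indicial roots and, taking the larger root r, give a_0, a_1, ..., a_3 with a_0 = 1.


Write in Frobenius form y'' + (p(x)/x) y' + (q(x)/x^2) y = 0:
  p(x) = 1/3,  q(x) = -3x - 5/3.
Indicial equation: r(r-1) + (1/3) r + (-5/3) = 0 -> roots r_1 = 5/3, r_2 = -1.
Take r = r_1 = 5/3. Let y(x) = x^r sum_{n>=0} a_n x^n with a_0 = 1.
Substitute y = x^r sum a_n x^n and match x^{r+n}. The recurrence is
  D(n) a_n - 3 a_{n-1} = 0,  where D(n) = (r+n)(r+n-1) + (1/3)(r+n) + (-5/3).
  a_n = 3 / D(n) * a_{n-1}.
Since the indicial polynomial factors as (r - r_1)(r - r_2), D(n) = (r_1 + n - r_1)(r_1 + n - r_2) = n(n + 8/3).
Evaluating step by step (a_0 = 1):
  n = 1: D(1) = 1(1 + 8/3) = 11/3; numerator = 3(1) = 3; a_1 = (3)/(11/3) = 9/11
  n = 2: D(2) = 2(2 + 8/3) = 28/3; numerator = 3(9/11) = 27/11; a_2 = (27/11)/(28/3) = 81/308
  n = 3: D(3) = 3(3 + 8/3) = 17; numerator = 3(81/308) = 243/308; a_3 = (243/308)/(17) = 243/5236

r = 5/3; a_0 = 1; a_1 = 9/11; a_2 = 81/308; a_3 = 243/5236


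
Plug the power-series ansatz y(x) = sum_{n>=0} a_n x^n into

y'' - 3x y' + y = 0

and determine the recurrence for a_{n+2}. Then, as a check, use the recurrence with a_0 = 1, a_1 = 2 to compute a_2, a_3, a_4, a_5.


Substitute y = sum_n a_n x^n.
y''(x) has coefficient (n+2)(n+1) a_{n+2} at x^n;
-3 x y'(x) has coefficient -3 n a_n at x^n (shift);
y(x) has coefficient 1 a_n at x^n.
Matching x^n: (n+2)(n+1) a_{n+2} + (-3n + 1) a_n = 0.
Thus a_{n+2} = (3n - 1) / ((n+1)(n+2)) * a_n.

Check with a_0 = 1, a_1 = 2 (apply the recurrence for n = 0, 1, 2, 3): a_0 = 1, a_1 = 2, a_2 = -1/2, a_3 = 2/3, a_4 = -5/24, a_5 = 4/15.

a_(n+2) = (3n - 1) / ((n+1)(n+2)) * a_n; check: a_0 = 1, a_1 = 2, a_2 = -1/2, a_3 = 2/3, a_4 = -5/24, a_5 = 4/15


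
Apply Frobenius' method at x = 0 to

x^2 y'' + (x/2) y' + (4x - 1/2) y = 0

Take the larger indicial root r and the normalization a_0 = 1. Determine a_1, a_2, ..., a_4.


Write in Frobenius form y'' + (p(x)/x) y' + (q(x)/x^2) y = 0:
  p(x) = 1/2,  q(x) = 4x - 1/2.
Indicial equation: r(r-1) + (1/2) r + (-1/2) = 0 -> roots r_1 = 1, r_2 = -1/2.
Take r = r_1 = 1. Let y(x) = x^r sum_{n>=0} a_n x^n with a_0 = 1.
Substitute y = x^r sum a_n x^n and match x^{r+n}. The recurrence is
  D(n) a_n + 4 a_{n-1} = 0,  where D(n) = (r+n)(r+n-1) + (1/2)(r+n) + (-1/2).
  a_n = -4 / D(n) * a_{n-1}.
Since the indicial polynomial factors as (r - r_1)(r - r_2), D(n) = (r_1 + n - r_1)(r_1 + n - r_2) = n(n + 3/2).
Evaluating step by step (a_0 = 1):
  n = 1: D(1) = 1(1 + 3/2) = 5/2; numerator = -4(1) = -4; a_1 = (-4)/(5/2) = -8/5
  n = 2: D(2) = 2(2 + 3/2) = 7; numerator = -4(-8/5) = 32/5; a_2 = (32/5)/(7) = 32/35
  n = 3: D(3) = 3(3 + 3/2) = 27/2; numerator = -4(32/35) = -128/35; a_3 = (-128/35)/(27/2) = -256/945
  n = 4: D(4) = 4(4 + 3/2) = 22; numerator = -4(-256/945) = 1024/945; a_4 = (1024/945)/(22) = 512/10395

r = 1; a_0 = 1; a_1 = -8/5; a_2 = 32/35; a_3 = -256/945; a_4 = 512/10395


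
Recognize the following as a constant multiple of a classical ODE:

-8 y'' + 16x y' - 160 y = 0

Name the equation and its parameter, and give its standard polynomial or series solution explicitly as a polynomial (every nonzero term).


All three coefficients share the factor -8; dividing through by -8 gives  y'' - 2x y' + 20 y = 0.
This matches the Hermite equation y'' - 2x y' + 2n y = 0 with 2n = 20, so n = 10; the polynomial solution is H_10(x).
With y = sum_k a_k x^k, matching x^k gives (k+2)(k+1) a_{k+2} = 2(k - n) a_k = 2(k - 10) a_k. The right side vanishes at k = 10, so the series with the parity of 10 terminates at degree 10.
Standard normalization: leading coefficient of H_n is 2^n, so a_10 = 2^10 = 1024. Work downward with a_k = (k+1)(k+2) a_{k+2} / (2(k - n)):
  a_8 = (9)(10)(1024) / (2(8 - 10)) = 92160/(-4) = -23040
  a_6 = (7)(8)(-23040) / (2(6 - 10)) = -1290240/(-8) = 161280
  a_4 = (5)(6)(161280) / (2(4 - 10)) = 4838400/(-12) = -403200
  a_2 = (3)(4)(-403200) / (2(2 - 10)) = -4838400/(-16) = 302400
  a_0 = (1)(2)(302400) / (2(0 - 10)) = 604800/(-20) = -30240
Hence H_10(x) = 1024 x^10 - 23040 x^8 + 161280 x^6 - 403200 x^4 + 302400 x^2 - 30240.

H_10(x); series = 1024 x^10 - 23040 x^8 + 161280 x^6 - 403200 x^4 + 302400 x^2 - 30240


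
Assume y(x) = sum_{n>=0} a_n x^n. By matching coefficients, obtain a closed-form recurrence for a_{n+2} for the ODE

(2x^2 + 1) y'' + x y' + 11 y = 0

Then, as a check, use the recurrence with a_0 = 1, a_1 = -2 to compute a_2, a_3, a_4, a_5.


Substitute y = sum_n a_n x^n.
(1 + 2 x^2) y'' contributes (n+2)(n+1) a_{n+2} + 2 n(n-1) a_n at x^n.
x y'(x) contributes n a_n at x^n.
11 y(x) contributes 11 a_n at x^n.
Matching x^n: (n+2)(n+1) a_{n+2} + (2 n(n-1) + n + 11) a_n = 0.
Thus a_{n+2} = (-2 n(n-1) - n - 11) / ((n+1)(n+2)) * a_n.

Check with a_0 = 1, a_1 = -2 (apply the recurrence for n = 0, 1, 2, 3): a_0 = 1, a_1 = -2, a_2 = -11/2, a_3 = 4, a_4 = 187/24, a_5 = -26/5.

a_(n+2) = (-2 n(n-1) - n - 11) / ((n+1)(n+2)) * a_n; check: a_0 = 1, a_1 = -2, a_2 = -11/2, a_3 = 4, a_4 = 187/24, a_5 = -26/5


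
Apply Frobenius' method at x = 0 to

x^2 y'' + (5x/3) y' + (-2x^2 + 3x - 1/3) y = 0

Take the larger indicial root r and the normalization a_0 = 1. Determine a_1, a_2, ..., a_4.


Write in Frobenius form y'' + (p(x)/x) y' + (q(x)/x^2) y = 0:
  p(x) = 5/3,  q(x) = -2x^2 + 3x - 1/3.
Indicial equation: r(r-1) + (5/3) r + (-1/3) = 0 -> roots r_1 = 1/3, r_2 = -1.
Take r = r_1 = 1/3. Let y(x) = x^r sum_{n>=0} a_n x^n with a_0 = 1.
Substitute y = x^r sum a_n x^n and match x^{r+n}. The recurrence is
  D(n) a_n + 3 a_{n-1} - 2 a_{n-2} = 0,  where D(n) = (r+n)(r+n-1) + (5/3)(r+n) + (-1/3).
  a_n = [-3 a_{n-1} + 2 a_{n-2}] / D(n).
Since the indicial polynomial factors as (r - r_1)(r - r_2), D(n) = (r_1 + n - r_1)(r_1 + n - r_2) = n(n + 4/3).
Evaluating step by step (a_0 = 1):
  n = 1: D(1) = 1(1 + 4/3) = 7/3; numerator = -3(1) = -3; a_1 = (-3)/(7/3) = -9/7
  n = 2: D(2) = 2(2 + 4/3) = 20/3; numerator = -3(-9/7) + 2(1) = 41/7; a_2 = (41/7)/(20/3) = 123/140
  n = 3: D(3) = 3(3 + 4/3) = 13; numerator = -3(123/140) + 2(-9/7) = -729/140; a_3 = (-729/140)/(13) = -729/1820
  n = 4: D(4) = 4(4 + 4/3) = 64/3; numerator = -3(-729/1820) + 2(123/140) = 1077/364; a_4 = (1077/364)/(64/3) = 3231/23296

r = 1/3; a_0 = 1; a_1 = -9/7; a_2 = 123/140; a_3 = -729/1820; a_4 = 3231/23296
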